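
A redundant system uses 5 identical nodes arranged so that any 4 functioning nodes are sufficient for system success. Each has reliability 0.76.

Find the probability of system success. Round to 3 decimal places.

R = Σ_{i=4}^{5} C(5,i) p^i (1−p)^{5−i} with p = 0.76
C(5,4)·0.76^4·0.24^1 = 0.40035
C(5,5)·0.76^5·0.24^0 = 0.25355
Sum = 0.654

0.654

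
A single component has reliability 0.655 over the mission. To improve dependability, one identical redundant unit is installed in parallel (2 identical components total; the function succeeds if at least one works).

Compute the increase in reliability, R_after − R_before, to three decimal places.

R_before = 0.655
R_after = 1 − (1 − 0.655)^2 = 0.881
ΔR = 0.881 − 0.655 = 0.226

0.226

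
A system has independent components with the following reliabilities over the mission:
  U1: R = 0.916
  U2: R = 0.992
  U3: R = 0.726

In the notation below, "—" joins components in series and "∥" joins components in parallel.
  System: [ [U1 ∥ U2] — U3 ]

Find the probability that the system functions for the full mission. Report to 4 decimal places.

Parallel (U1 and U2): 1 − (1 − 0.916000)(1 − 0.992000) = 0.999328
Series ([0.999328] and U3): 0.999328 × 0.726000 = 0.7255

0.7255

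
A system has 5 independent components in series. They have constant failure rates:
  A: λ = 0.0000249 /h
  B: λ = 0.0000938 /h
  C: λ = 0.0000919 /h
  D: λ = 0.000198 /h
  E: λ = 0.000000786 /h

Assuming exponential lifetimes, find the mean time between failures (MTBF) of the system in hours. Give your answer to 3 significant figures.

2440

Series of exponential components: λ_sys = Σ λ_i
λ_sys = 0.0000249 + 0.0000938 + 0.0000919 + 0.000198 + 0.000000786 = 4.0939e-04 /h
MTBF = 1 / λ_sys = 2440 h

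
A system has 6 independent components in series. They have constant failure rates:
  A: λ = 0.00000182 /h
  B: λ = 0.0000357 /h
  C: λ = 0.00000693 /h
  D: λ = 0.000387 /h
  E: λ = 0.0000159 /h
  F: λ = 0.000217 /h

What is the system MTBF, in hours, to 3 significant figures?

Series of exponential components: λ_sys = Σ λ_i
λ_sys = 0.00000182 + 0.0000357 + 0.00000693 + 0.000387 + 0.0000159 + 0.000217 = 6.6435e-04 /h
MTBF = 1 / λ_sys = 1510 h

1510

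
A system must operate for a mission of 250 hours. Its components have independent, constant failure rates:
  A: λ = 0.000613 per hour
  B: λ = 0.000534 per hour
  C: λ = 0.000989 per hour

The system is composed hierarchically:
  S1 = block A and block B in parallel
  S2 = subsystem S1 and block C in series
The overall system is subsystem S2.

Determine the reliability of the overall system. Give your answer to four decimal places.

R(A) = exp(−0.000613 × 250) = 0.857915
R(B) = exp(−0.000534 × 250) = 0.875027
R(C) = exp(−0.000989 × 250) = 0.780945
Parallel (A and B): 1 − (1 − 0.857915)(1 − 0.875027) = 0.982243
Series ([0.982243] and C): 0.982243 × 0.780945 = 0.7671

0.7671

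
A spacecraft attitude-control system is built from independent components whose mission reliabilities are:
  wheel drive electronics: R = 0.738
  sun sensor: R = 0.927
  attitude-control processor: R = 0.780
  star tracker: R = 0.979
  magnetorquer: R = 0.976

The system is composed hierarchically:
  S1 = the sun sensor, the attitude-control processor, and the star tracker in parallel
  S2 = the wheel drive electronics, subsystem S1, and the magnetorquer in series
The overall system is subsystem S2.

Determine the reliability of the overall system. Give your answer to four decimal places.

0.7200

Parallel (sun sensor, attitude-control processor, and star tracker): 1 − (1 − 0.927000)(1 − 0.780000)(1 − 0.979000) = 0.999663
Series (wheel drive electronics, [0.999663], and magnetorquer): 0.738000 × 0.999663 × 0.976000 = 0.7200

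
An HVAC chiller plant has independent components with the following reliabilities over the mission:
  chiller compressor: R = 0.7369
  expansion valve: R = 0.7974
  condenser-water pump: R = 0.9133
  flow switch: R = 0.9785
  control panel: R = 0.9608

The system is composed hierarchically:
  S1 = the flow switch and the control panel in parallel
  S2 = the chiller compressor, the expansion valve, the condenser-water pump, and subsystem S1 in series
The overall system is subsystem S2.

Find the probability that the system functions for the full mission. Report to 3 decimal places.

Parallel (flow switch and control panel): 1 − (1 − 0.97850)(1 − 0.96080) = 0.99916
Series (chiller compressor, expansion valve, condenser-water pump, and [0.99916]): 0.73690 × 0.79740 × 0.91330 × 0.99916 = 0.536

0.536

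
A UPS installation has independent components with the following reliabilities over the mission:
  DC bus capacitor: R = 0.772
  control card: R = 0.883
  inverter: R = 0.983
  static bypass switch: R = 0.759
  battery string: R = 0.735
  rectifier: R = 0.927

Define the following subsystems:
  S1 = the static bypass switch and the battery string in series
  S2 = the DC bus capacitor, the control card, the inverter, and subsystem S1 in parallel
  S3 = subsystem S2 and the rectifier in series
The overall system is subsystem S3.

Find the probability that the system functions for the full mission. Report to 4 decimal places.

Series (static bypass switch and battery string): 0.759000 × 0.735000 = 0.557865
Parallel (DC bus capacitor, control card, inverter, and [0.557865]): 1 − (1 − 0.772000)(1 − 0.883000)(1 − 0.983000)(1 − 0.557865) = 0.999799
Series ([0.999799] and rectifier): 0.999799 × 0.927000 = 0.9268

0.9268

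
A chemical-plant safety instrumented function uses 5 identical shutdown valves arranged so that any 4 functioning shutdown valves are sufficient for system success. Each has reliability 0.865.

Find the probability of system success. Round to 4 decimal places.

R = Σ_{i=4}^{5} C(5,i) p^i (1−p)^{5−i} with p = 0.865
C(5,4)·0.865^4·0.135^1 = 0.377892
C(5,5)·0.865^5·0.135^0 = 0.484262
Sum = 0.8622

0.8622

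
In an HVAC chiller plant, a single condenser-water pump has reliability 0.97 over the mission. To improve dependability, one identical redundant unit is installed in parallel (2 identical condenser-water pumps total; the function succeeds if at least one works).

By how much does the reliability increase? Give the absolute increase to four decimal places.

0.0291

R_before = 0.97
R_after = 1 − (1 − 0.97)^2 = 0.9991
ΔR = 0.9991 − 0.97 = 0.0291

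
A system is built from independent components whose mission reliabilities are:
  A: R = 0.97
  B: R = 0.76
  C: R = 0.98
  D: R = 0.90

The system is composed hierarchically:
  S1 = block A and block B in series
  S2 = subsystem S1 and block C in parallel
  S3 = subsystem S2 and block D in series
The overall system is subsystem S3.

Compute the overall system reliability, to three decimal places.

0.895

Series (A and B): 0.97000 × 0.76000 = 0.73720
Parallel ([0.73720] and C): 1 − (1 − 0.73720)(1 − 0.98000) = 0.99474
Series ([0.99474] and D): 0.99474 × 0.90000 = 0.895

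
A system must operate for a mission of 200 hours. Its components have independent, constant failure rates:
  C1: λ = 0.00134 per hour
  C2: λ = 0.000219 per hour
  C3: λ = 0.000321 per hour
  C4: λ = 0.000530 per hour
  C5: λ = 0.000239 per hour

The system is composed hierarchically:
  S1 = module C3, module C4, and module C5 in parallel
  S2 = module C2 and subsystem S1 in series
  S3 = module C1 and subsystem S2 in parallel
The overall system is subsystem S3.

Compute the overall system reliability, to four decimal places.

R(C1) = exp(−0.00134 × 200) = 0.764908
R(C2) = exp(−0.000219 × 200) = 0.957145
R(C3) = exp(−0.000321 × 200) = 0.937817
R(C4) = exp(−0.000530 × 200) = 0.899425
R(C5) = exp(−0.000239 × 200) = 0.953324
Parallel (C3, C4, and C5): 1 − (1 − 0.937817)(1 − 0.899425)(1 − 0.953324) = 0.999708
Series (C2 and [0.999708]): 0.957145 × 0.999708 = 0.956866
Parallel (C1 and [0.956866]): 1 − (1 − 0.764908)(1 − 0.956866) = 0.9899

0.9899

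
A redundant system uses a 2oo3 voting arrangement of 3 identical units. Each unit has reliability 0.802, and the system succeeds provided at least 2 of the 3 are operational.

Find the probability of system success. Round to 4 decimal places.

R = Σ_{i=2}^{3} C(3,i) p^i (1−p)^{3−i} with p = 0.802
C(3,2)·0.802^2·0.198^1 = 0.382063
C(3,3)·0.802^3·0.198^0 = 0.515850
Sum = 0.8979

0.8979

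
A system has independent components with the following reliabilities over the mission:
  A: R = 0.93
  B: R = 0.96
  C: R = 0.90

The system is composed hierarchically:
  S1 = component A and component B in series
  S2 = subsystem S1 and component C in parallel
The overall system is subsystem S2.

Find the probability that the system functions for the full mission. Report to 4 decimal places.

0.9893

Series (A and B): 0.930000 × 0.960000 = 0.892800
Parallel ([0.892800] and C): 1 − (1 − 0.892800)(1 − 0.900000) = 0.9893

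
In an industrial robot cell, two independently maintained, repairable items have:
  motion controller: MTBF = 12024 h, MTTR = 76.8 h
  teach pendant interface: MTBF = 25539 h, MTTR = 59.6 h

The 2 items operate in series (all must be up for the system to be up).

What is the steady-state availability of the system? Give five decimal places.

0.99134

A(motion controller) = MTBF/(MTBF+MTTR) = 12024/(12024+76.8) = 0.993653
A(teach pendant interface) = MTBF/(MTBF+MTTR) = 25539/(25539+59.6) = 0.997672
Series availability: 0.993653 × 0.997672 = 0.99134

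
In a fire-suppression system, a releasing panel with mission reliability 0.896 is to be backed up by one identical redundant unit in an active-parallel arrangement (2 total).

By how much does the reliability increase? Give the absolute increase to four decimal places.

0.0932

R_before = 0.896
R_after = 1 − (1 − 0.896)^2 = 0.9892
ΔR = 0.9892 − 0.896 = 0.0932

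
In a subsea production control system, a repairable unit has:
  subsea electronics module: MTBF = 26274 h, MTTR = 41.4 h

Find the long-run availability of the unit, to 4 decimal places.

A(subsea electronics module) = MTBF/(MTBF+MTTR) = 26274/(26274+41.4) = 0.9984

0.9984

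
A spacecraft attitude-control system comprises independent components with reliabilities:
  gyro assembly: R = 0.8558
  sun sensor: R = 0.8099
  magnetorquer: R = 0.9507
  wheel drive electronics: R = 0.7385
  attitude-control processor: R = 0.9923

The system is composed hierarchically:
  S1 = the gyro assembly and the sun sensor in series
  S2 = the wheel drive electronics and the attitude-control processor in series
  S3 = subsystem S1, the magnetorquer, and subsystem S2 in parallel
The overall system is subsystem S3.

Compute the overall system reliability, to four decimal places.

0.9960

Series (gyro assembly and sun sensor): 0.855800 × 0.809900 = 0.693112
Series (wheel drive electronics and attitude-control processor): 0.738500 × 0.992300 = 0.732814
Parallel ([0.693112], magnetorquer, and [0.732814]): 1 − (1 − 0.693112)(1 − 0.950700)(1 − 0.732814) = 0.9960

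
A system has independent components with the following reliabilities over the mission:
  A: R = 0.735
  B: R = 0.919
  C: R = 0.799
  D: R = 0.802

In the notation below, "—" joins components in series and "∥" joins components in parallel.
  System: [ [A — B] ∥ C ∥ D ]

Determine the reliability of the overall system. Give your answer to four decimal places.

0.9871

Series (A and B): 0.735000 × 0.919000 = 0.675465
Parallel ([0.675465], C, and D): 1 − (1 − 0.675465)(1 − 0.799000)(1 − 0.802000) = 0.9871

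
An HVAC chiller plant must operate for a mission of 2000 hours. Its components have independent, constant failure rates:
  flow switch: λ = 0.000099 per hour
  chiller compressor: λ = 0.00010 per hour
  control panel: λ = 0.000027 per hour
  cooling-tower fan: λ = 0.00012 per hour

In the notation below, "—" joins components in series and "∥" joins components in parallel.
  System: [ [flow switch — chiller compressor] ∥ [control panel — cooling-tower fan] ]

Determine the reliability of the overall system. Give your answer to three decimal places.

R(flow switch) = exp(−0.000099 × 2000) = 0.82037
R(chiller compressor) = exp(−0.00010 × 2000) = 0.81873
R(control panel) = exp(−0.000027 × 2000) = 0.94743
R(cooling-tower fan) = exp(−0.00012 × 2000) = 0.78663
Series (flow switch and chiller compressor): 0.82037 × 0.81873 = 0.67166
Series (control panel and cooling-tower fan): 0.94743 × 0.78663 = 0.74528
Parallel ([0.67166] and [0.74528]): 1 − (1 − 0.67166)(1 − 0.74528) = 0.916

0.916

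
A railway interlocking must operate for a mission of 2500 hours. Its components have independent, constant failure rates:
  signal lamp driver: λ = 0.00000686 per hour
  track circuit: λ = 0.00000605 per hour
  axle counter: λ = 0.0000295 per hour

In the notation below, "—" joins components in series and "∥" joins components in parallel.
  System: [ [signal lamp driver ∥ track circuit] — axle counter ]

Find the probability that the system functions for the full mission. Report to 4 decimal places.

0.9287

R(signal lamp driver) = exp(−0.00000686 × 2500) = 0.982996
R(track circuit) = exp(−0.00000605 × 2500) = 0.984989
R(axle counter) = exp(−0.0000295 × 2500) = 0.928904
Parallel (signal lamp driver and track circuit): 1 − (1 − 0.982996)(1 − 0.984989) = 0.999745
Series ([0.999745] and axle counter): 0.999745 × 0.928904 = 0.9287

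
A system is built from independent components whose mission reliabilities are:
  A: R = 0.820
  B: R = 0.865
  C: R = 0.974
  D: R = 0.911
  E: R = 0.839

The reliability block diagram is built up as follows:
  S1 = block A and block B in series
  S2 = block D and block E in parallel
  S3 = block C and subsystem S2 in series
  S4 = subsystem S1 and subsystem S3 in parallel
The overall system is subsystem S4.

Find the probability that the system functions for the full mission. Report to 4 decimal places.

0.9884

Series (A and B): 0.820000 × 0.865000 = 0.709300
Parallel (D and E): 1 − (1 − 0.911000)(1 − 0.839000) = 0.985671
Series (C and [0.985671]): 0.974000 × 0.985671 = 0.960044
Parallel ([0.709300] and [0.960044]): 1 − (1 − 0.709300)(1 − 0.960044) = 0.9884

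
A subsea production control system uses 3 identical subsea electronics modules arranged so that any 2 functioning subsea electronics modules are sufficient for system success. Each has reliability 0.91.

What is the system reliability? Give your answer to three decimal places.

0.977

R = Σ_{i=2}^{3} C(3,i) p^i (1−p)^{3−i} with p = 0.91
C(3,2)·0.91^2·0.09^1 = 0.22359
C(3,3)·0.91^3·0.09^0 = 0.75357
Sum = 0.977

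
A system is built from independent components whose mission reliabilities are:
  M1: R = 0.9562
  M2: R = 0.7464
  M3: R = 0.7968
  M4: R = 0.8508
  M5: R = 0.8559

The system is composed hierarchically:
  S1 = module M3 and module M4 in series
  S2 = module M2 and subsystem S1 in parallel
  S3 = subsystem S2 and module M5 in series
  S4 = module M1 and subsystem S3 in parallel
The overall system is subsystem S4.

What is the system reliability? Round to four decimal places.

0.9906

Series (M3 and M4): 0.796800 × 0.850800 = 0.677917
Parallel (M2 and [0.677917]): 1 − (1 − 0.746400)(1 − 0.677917) = 0.918320
Series ([0.918320] and M5): 0.918320 × 0.855900 = 0.785990
Parallel (M1 and [0.785990]): 1 − (1 − 0.956200)(1 − 0.785990) = 0.9906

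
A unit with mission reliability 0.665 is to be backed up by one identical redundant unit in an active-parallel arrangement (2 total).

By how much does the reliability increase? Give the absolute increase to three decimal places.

0.223

R_before = 0.665
R_after = 1 − (1 − 0.665)^2 = 0.888
ΔR = 0.888 − 0.665 = 0.223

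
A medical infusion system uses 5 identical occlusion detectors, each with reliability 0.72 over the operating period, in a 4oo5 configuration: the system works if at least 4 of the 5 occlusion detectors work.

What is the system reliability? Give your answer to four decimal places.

R = Σ_{i=4}^{5} C(5,i) p^i (1−p)^{5−i} with p = 0.72
C(5,4)·0.72^4·0.28^1 = 0.376234
C(5,5)·0.72^5·0.28^0 = 0.193492
Sum = 0.5697

0.5697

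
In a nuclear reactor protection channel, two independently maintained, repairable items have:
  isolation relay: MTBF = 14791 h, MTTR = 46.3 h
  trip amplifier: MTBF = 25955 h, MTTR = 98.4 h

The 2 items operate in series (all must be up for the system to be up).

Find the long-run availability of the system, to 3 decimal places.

0.993

A(isolation relay) = MTBF/(MTBF+MTTR) = 14791/(14791+46.3) = 0.996879
A(trip amplifier) = MTBF/(MTBF+MTTR) = 25955/(25955+98.4) = 0.996223
Series availability: 0.996879 × 0.996223 = 0.993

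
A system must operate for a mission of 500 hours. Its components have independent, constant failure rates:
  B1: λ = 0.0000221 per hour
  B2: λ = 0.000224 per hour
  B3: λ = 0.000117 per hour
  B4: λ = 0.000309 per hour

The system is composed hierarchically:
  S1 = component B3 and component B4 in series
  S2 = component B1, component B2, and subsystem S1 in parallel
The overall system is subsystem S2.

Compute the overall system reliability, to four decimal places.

0.9998

R(B1) = exp(−0.0000221 × 500) = 0.989011
R(B2) = exp(−0.000224 × 500) = 0.894044
R(B3) = exp(−0.000117 × 500) = 0.943178
R(B4) = exp(−0.000309 × 500) = 0.856843
Series (B3 and B4): 0.943178 × 0.856843 = 0.808155
Parallel (B1, B2, and [0.808155]): 1 − (1 − 0.989011)(1 − 0.894044)(1 − 0.808155) = 0.9998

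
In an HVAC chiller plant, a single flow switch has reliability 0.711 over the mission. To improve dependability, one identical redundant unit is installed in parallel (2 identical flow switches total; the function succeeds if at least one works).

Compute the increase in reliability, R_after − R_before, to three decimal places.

0.205

R_before = 0.711
R_after = 1 − (1 − 0.711)^2 = 0.916
ΔR = 0.916 − 0.711 = 0.205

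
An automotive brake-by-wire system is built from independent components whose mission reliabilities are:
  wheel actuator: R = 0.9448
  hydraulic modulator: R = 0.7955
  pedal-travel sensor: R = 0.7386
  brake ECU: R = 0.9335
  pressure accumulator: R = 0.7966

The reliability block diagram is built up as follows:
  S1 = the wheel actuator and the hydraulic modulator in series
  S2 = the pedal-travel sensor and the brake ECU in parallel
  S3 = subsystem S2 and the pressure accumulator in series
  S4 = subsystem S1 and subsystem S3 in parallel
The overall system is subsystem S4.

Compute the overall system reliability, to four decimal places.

Series (wheel actuator and hydraulic modulator): 0.944800 × 0.795500 = 0.751588
Parallel (pedal-travel sensor and brake ECU): 1 − (1 − 0.738600)(1 − 0.933500) = 0.982617
Series ([0.982617] and pressure accumulator): 0.982617 × 0.796600 = 0.782753
Parallel ([0.751588] and [0.782753]): 1 − (1 − 0.751588)(1 − 0.782753) = 0.9460

0.9460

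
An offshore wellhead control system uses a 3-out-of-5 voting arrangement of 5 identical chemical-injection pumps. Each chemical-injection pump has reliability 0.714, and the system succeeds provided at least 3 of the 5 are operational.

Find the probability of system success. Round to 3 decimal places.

0.855

R = Σ_{i=3}^{5} C(5,i) p^i (1−p)^{5−i} with p = 0.714
C(5,3)·0.714^3·0.286^2 = 0.29773
C(5,4)·0.714^4·0.286^1 = 0.37165
C(5,5)·0.714^5·0.286^0 = 0.18556
Sum = 0.855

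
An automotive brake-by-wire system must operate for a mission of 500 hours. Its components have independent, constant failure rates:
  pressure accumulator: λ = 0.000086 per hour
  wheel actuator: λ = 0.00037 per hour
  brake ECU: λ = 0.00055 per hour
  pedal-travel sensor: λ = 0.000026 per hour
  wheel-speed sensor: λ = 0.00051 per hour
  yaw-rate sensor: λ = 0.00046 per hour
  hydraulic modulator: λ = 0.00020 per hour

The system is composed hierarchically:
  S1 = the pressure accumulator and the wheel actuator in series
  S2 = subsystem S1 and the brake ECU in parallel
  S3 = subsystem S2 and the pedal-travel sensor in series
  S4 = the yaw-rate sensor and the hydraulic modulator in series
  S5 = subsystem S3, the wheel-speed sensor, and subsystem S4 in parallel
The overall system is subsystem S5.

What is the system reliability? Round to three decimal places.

0.996

R(pressure accumulator) = exp(−0.000086 × 500) = 0.95791
R(wheel actuator) = exp(−0.00037 × 500) = 0.83110
R(brake ECU) = exp(−0.00055 × 500) = 0.75957
R(pedal-travel sensor) = exp(−0.000026 × 500) = 0.98708
R(wheel-speed sensor) = exp(−0.00051 × 500) = 0.77492
R(yaw-rate sensor) = exp(−0.00046 × 500) = 0.79453
R(hydraulic modulator) = exp(−0.00020 × 500) = 0.90484
Series (pressure accumulator and wheel actuator): 0.95791 × 0.83110 = 0.79612
Parallel ([0.79612] and brake ECU): 1 − (1 − 0.79612)(1 − 0.75957) = 0.95098
Series ([0.95098] and pedal-travel sensor): 0.95098 × 0.98708 = 0.93869
Series (yaw-rate sensor and hydraulic modulator): 0.79453 × 0.90484 = 0.71892
Parallel ([0.93869], wheel-speed sensor, and [0.71892]): 1 − (1 − 0.93869)(1 − 0.77492)(1 − 0.71892) = 0.996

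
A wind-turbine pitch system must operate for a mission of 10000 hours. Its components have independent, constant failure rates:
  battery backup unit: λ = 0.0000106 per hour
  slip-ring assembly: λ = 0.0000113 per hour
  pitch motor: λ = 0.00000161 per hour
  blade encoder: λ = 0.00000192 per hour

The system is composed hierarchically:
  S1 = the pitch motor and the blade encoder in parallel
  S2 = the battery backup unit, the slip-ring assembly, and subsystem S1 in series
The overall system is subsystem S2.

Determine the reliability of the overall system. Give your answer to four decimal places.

R(battery backup unit) = exp(−0.0000106 × 10000) = 0.899425
R(slip-ring assembly) = exp(−0.0000113 × 10000) = 0.893151
R(pitch motor) = exp(−0.00000161 × 10000) = 0.984029
R(blade encoder) = exp(−0.00000192 × 10000) = 0.980983
Parallel (pitch motor and blade encoder): 1 − (1 − 0.984029)(1 − 0.980983) = 0.999696
Series (battery backup unit, slip-ring assembly, and [0.999696]): 0.899425 × 0.893151 × 0.999696 = 0.8031

0.8031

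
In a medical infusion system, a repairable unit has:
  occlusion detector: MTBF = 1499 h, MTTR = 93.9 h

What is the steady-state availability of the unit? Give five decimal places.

A(occlusion detector) = MTBF/(MTBF+MTTR) = 1499/(1499+93.9) = 0.94105

0.94105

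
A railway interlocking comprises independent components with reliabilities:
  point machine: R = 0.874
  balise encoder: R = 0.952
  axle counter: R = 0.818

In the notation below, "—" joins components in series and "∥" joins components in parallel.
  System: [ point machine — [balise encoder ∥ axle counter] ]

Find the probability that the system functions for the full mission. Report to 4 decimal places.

0.8664

Parallel (balise encoder and axle counter): 1 − (1 − 0.952000)(1 − 0.818000) = 0.991264
Series (point machine and [0.991264]): 0.874000 × 0.991264 = 0.8664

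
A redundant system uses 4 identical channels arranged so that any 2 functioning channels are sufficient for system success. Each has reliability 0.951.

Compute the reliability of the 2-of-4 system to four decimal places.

R = Σ_{i=2}^{4} C(4,i) p^i (1−p)^{4−i} with p = 0.951
C(4,2)·0.951^2·0.049^2 = 0.013029
C(4,3)·0.951^3·0.049^1 = 0.168577
C(4,4)·0.951^4·0.049^0 = 0.817941
Sum = 0.9995

0.9995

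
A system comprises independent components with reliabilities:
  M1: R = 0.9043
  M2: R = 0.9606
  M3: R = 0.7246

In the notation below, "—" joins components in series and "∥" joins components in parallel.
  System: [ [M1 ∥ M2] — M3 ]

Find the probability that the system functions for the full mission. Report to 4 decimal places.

Parallel (M1 and M2): 1 − (1 − 0.904300)(1 − 0.960600) = 0.996229
Series ([0.996229] and M3): 0.996229 × 0.724600 = 0.7219

0.7219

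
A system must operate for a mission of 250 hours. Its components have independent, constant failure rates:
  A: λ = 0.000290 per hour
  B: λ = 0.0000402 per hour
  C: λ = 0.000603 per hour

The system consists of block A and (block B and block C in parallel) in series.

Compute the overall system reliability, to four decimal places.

0.9288

R(A) = exp(−0.000290 × 250) = 0.930066
R(B) = exp(−0.0000402 × 250) = 0.990000
R(C) = exp(−0.000603 × 250) = 0.860063
Parallel (B and C): 1 − (1 − 0.990000)(1 − 0.860063) = 0.998601
Series (A and [0.998601]): 0.930066 × 0.998601 = 0.9288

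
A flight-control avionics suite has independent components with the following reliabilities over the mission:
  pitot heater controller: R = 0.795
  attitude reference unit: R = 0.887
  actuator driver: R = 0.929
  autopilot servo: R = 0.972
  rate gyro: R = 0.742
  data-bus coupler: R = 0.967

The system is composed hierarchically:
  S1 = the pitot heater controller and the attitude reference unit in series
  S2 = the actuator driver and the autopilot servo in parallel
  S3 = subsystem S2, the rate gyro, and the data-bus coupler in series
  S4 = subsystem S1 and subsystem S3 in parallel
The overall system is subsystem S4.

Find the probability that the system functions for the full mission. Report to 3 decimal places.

Series (pitot heater controller and attitude reference unit): 0.79500 × 0.88700 = 0.70517
Parallel (actuator driver and autopilot servo): 1 − (1 − 0.92900)(1 − 0.97200) = 0.99801
Series ([0.99801], rate gyro, and data-bus coupler): 0.99801 × 0.74200 × 0.96700 = 0.71609
Parallel ([0.70517] and [0.71609]): 1 − (1 − 0.70517)(1 − 0.71609) = 0.916

0.916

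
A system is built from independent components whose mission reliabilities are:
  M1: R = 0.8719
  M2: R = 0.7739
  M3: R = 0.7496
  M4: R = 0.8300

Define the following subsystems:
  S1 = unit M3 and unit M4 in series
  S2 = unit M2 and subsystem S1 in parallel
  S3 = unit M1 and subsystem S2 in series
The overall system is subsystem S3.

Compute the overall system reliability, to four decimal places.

0.7974

Series (M3 and M4): 0.749600 × 0.830000 = 0.622168
Parallel (M2 and [0.622168]): 1 − (1 − 0.773900)(1 − 0.622168) = 0.914572
Series (M1 and [0.914572]): 0.871900 × 0.914572 = 0.7974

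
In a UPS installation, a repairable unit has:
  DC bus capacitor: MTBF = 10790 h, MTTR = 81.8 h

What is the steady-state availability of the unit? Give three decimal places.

0.992

A(DC bus capacitor) = MTBF/(MTBF+MTTR) = 10790/(10790+81.8) = 0.992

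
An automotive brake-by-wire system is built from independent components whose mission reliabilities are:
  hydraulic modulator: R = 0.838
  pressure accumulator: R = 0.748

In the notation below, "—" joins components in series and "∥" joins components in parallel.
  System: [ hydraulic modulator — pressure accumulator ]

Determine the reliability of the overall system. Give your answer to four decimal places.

Series (hydraulic modulator and pressure accumulator): 0.838000 × 0.748000 = 0.6268

0.6268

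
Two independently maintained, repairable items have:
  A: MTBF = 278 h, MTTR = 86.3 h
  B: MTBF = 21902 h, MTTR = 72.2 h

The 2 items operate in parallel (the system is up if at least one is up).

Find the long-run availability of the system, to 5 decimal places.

A(A) = MTBF/(MTBF+MTTR) = 278/(278+86.3) = 0.763107
A(B) = MTBF/(MTBF+MTTR) = 21902/(21902+72.2) = 0.996714
Parallel availability: 1 − (1 − 0.763107)(1 − 0.996714) = 0.99922

0.99922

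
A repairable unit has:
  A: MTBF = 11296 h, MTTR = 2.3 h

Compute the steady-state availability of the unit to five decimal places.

A(A) = MTBF/(MTBF+MTTR) = 11296/(11296+2.3) = 0.99980

0.99980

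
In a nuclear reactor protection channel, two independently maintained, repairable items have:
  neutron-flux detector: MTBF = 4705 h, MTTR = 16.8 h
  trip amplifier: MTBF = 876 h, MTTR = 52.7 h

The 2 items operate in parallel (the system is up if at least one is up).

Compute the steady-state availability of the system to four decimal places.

0.9998

A(neutron-flux detector) = MTBF/(MTBF+MTTR) = 4705/(4705+16.8) = 0.996442
A(trip amplifier) = MTBF/(MTBF+MTTR) = 876/(876+52.7) = 0.943254
Parallel availability: 1 − (1 − 0.996442)(1 − 0.943254) = 0.9998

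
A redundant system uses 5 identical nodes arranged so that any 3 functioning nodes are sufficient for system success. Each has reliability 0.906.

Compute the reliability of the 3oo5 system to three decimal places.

0.993

R = Σ_{i=3}^{5} C(5,i) p^i (1−p)^{5−i} with p = 0.906
C(5,3)·0.906^3·0.094^2 = 0.06571
C(5,4)·0.906^4·0.094^1 = 0.31667
C(5,5)·0.906^5·0.094^0 = 0.61044
Sum = 0.993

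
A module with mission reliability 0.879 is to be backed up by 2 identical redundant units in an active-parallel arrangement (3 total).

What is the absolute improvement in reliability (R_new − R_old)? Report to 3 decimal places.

R_before = 0.879
R_after = 1 − (1 − 0.879)^3 = 0.998
ΔR = 0.998 − 0.879 = 0.119

0.119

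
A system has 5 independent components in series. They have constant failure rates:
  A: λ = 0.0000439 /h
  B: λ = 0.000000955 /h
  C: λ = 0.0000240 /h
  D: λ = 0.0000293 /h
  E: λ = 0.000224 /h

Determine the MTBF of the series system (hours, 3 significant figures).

Series of exponential components: λ_sys = Σ λ_i
λ_sys = 0.0000439 + 0.000000955 + 0.0000240 + 0.0000293 + 0.000224 = 3.2216e-04 /h
MTBF = 1 / λ_sys = 3100 h

3100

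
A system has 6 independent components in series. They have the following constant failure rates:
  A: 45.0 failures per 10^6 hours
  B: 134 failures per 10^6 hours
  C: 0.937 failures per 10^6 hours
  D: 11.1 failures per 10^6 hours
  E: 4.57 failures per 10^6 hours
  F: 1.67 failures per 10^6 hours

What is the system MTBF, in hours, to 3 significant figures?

5070

Series of exponential components: λ_sys = Σ λ_i
λ_sys = 0.0000450 + 0.000134 + 0.000000937 + 0.0000111 + 0.00000457 + 0.00000167 = 1.9728e-04 /h
MTBF = 1 / λ_sys = 5070 h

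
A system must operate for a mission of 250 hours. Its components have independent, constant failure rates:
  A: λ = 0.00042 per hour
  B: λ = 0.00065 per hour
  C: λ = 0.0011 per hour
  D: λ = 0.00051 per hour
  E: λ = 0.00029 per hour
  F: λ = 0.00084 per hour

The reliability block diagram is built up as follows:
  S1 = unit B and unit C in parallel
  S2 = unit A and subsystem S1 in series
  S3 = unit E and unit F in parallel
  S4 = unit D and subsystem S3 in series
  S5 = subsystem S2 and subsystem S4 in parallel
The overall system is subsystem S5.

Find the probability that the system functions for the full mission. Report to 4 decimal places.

0.9826

R(A) = exp(−0.00042 × 250) = 0.900325
R(B) = exp(−0.00065 × 250) = 0.850016
R(C) = exp(−0.0011 × 250) = 0.759572
R(D) = exp(−0.00051 × 250) = 0.880293
R(E) = exp(−0.00029 × 250) = 0.930066
R(F) = exp(−0.00084 × 250) = 0.810584
Parallel (B and C): 1 − (1 − 0.850016)(1 − 0.759572) = 0.963940
Series (A and [0.963940]): 0.900325 × 0.963940 = 0.867859
Parallel (E and F): 1 − (1 − 0.930066)(1 − 0.810584) = 0.986753
Series (D and [0.986753]): 0.880293 × 0.986753 = 0.868632
Parallel ([0.867859] and [0.868632]): 1 − (1 − 0.867859)(1 − 0.868632) = 0.9826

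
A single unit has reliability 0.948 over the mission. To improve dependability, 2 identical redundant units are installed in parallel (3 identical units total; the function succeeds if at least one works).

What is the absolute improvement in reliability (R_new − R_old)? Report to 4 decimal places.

0.0519

R_before = 0.948
R_after = 1 − (1 − 0.948)^3 = 0.9999
ΔR = 0.9999 − 0.948 = 0.0519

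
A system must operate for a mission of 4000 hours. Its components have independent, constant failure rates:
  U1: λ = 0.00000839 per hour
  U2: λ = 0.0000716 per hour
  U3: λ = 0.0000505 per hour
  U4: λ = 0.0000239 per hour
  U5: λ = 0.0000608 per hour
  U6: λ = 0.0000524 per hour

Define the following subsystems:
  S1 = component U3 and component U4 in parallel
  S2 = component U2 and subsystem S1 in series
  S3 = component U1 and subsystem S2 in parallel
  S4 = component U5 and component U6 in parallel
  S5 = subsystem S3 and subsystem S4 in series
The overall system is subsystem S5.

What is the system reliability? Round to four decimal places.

R(U1) = exp(−0.00000839 × 4000) = 0.966997
R(U2) = exp(−0.0000716 × 4000) = 0.750962
R(U3) = exp(−0.0000505 × 4000) = 0.817095
R(U4) = exp(−0.0000239 × 4000) = 0.908827
R(U5) = exp(−0.0000608 × 4000) = 0.784115
R(U6) = exp(−0.0000524 × 4000) = 0.810909
Parallel (U3 and U4): 1 − (1 − 0.817095)(1 − 0.908827) = 0.983324
Series (U2 and [0.983324]): 0.750962 × 0.983324 = 0.738439
Parallel (U1 and [0.738439]): 1 − (1 − 0.966997)(1 − 0.738439) = 0.991368
Parallel (U5 and U6): 1 − (1 − 0.784115)(1 − 0.810909) = 0.959178
Series ([0.991368] and [0.959178]): 0.991368 × 0.959178 = 0.9509

0.9509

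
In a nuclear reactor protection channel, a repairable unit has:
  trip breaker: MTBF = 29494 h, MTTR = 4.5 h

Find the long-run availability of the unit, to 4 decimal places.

A(trip breaker) = MTBF/(MTBF+MTTR) = 29494/(29494+4.5) = 0.9998

0.9998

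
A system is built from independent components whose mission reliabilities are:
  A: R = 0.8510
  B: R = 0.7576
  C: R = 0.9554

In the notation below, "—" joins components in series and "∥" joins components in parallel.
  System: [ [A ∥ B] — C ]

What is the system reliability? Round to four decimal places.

0.9209

Parallel (A and B): 1 − (1 − 0.851000)(1 − 0.757600) = 0.963882
Series ([0.963882] and C): 0.963882 × 0.955400 = 0.9209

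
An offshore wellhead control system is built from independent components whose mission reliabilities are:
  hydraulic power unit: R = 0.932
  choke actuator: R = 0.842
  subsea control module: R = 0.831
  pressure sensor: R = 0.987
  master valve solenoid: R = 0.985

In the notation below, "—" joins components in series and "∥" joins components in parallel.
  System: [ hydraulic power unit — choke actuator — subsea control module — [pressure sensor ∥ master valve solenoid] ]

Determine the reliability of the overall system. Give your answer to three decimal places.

0.652

Parallel (pressure sensor and master valve solenoid): 1 − (1 − 0.98700)(1 − 0.98500) = 0.99981
Series (hydraulic power unit, choke actuator, subsea control module, and [0.99981]): 0.93200 × 0.84200 × 0.83100 × 0.99981 = 0.652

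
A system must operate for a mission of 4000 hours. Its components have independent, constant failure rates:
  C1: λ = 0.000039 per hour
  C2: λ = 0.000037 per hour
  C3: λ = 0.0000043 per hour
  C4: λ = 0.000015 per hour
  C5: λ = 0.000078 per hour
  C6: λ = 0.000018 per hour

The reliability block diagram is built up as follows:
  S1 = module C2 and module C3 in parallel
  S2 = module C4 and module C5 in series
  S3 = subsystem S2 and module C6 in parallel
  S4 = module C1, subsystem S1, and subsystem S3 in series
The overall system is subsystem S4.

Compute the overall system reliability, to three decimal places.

0.835

R(C1) = exp(−0.000039 × 4000) = 0.85556
R(C2) = exp(−0.000037 × 4000) = 0.86243
R(C3) = exp(−0.0000043 × 4000) = 0.98295
R(C4) = exp(−0.000015 × 4000) = 0.94176
R(C5) = exp(−0.000078 × 4000) = 0.73198
R(C6) = exp(−0.000018 × 4000) = 0.93053
Parallel (C2 and C3): 1 − (1 − 0.86243)(1 − 0.98295) = 0.99765
Series (C4 and C5): 0.94176 × 0.73198 = 0.68935
Parallel ([0.68935] and C6): 1 − (1 − 0.68935)(1 − 0.93053) = 0.97842
Series (C1, [0.99765], and [0.97842]): 0.85556 × 0.99765 × 0.97842 = 0.835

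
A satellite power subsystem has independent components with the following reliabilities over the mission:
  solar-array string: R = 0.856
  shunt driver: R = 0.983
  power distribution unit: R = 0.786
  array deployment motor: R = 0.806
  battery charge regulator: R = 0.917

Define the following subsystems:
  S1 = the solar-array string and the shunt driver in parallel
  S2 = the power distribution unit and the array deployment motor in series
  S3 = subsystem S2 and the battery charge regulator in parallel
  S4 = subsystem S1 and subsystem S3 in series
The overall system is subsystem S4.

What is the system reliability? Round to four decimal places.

0.9672

Parallel (solar-array string and shunt driver): 1 − (1 − 0.856000)(1 − 0.983000) = 0.997552
Series (power distribution unit and array deployment motor): 0.786000 × 0.806000 = 0.633516
Parallel ([0.633516] and battery charge regulator): 1 − (1 − 0.633516)(1 − 0.917000) = 0.969582
Series ([0.997552] and [0.969582]): 0.997552 × 0.969582 = 0.9672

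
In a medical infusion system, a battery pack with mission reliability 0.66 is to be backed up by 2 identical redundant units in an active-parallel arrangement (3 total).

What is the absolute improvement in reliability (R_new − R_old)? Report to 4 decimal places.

0.3007

R_before = 0.66
R_after = 1 − (1 − 0.66)^3 = 0.9607
ΔR = 0.9607 − 0.66 = 0.3007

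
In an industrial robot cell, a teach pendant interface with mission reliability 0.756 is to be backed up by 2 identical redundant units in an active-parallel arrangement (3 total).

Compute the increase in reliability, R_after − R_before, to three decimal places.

R_before = 0.756
R_after = 1 − (1 − 0.756)^3 = 0.985
ΔR = 0.985 − 0.756 = 0.229

0.229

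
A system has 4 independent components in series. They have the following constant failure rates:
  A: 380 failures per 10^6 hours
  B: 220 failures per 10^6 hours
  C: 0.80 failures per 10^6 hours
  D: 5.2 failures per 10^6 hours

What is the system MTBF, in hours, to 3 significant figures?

1650

Series of exponential components: λ_sys = Σ λ_i
λ_sys = 0.00038 + 0.00022 + 0.00000080 + 0.0000052 = 6.0600e-04 /h
MTBF = 1 / λ_sys = 1650 h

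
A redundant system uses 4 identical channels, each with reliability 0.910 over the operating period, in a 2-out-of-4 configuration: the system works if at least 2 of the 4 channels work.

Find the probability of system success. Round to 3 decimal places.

R = Σ_{i=2}^{4} C(4,i) p^i (1−p)^{4−i} with p = 0.910
C(4,2)·0.910^2·0.090^2 = 0.04025
C(4,3)·0.910^3·0.090^1 = 0.27129
C(4,4)·0.910^4·0.090^0 = 0.68575
Sum = 0.997

0.997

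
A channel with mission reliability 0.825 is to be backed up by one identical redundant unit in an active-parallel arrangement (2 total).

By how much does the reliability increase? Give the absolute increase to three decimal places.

0.144

R_before = 0.825
R_after = 1 − (1 − 0.825)^2 = 0.969
ΔR = 0.969 − 0.825 = 0.144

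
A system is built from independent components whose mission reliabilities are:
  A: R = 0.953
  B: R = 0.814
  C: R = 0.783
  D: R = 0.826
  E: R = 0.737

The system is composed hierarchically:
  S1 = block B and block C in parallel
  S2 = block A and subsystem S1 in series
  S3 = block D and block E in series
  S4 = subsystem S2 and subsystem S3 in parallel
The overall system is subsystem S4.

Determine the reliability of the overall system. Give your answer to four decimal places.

0.9666

Parallel (B and C): 1 − (1 − 0.814000)(1 − 0.783000) = 0.959638
Series (A and [0.959638]): 0.953000 × 0.959638 = 0.914535
Series (D and E): 0.826000 × 0.737000 = 0.608762
Parallel ([0.914535] and [0.608762]): 1 − (1 − 0.914535)(1 − 0.608762) = 0.9666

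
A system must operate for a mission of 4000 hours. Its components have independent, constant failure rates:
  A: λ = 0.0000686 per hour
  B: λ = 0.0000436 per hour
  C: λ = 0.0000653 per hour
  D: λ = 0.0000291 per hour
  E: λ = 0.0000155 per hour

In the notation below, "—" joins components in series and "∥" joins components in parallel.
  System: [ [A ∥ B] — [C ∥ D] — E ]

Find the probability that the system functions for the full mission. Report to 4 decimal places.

0.8810

R(A) = exp(−0.0000686 × 4000) = 0.760028
R(B) = exp(−0.0000436 × 4000) = 0.839961
R(C) = exp(−0.0000653 × 4000) = 0.770127
R(D) = exp(−0.0000291 × 4000) = 0.890119
R(E) = exp(−0.0000155 × 4000) = 0.939883
Parallel (A and B): 1 − (1 − 0.760028)(1 − 0.839961) = 0.961595
Parallel (C and D): 1 − (1 − 0.770127)(1 − 0.890119) = 0.974741
Series ([0.961595], [0.974741], and E): 0.961595 × 0.974741 × 0.939883 = 0.8810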